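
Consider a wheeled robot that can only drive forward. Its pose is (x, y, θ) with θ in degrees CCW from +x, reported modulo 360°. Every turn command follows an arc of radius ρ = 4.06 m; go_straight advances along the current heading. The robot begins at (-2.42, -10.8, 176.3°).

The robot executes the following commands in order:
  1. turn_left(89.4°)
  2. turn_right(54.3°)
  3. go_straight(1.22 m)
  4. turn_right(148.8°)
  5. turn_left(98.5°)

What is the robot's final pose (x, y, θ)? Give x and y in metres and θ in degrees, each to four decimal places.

(-17.7144, -7.3004, 161.1000°)

set_pose: (x, y, θ) = (-2.4200, -10.8000, 176.3000°), ρ = 4.06
turn_left(89.4°): centre at ρ to the left, rotate +89.4° → (-6.7306, -14.5471, 265.7000°)
turn_right(54.3°): centre at ρ to the right, rotate −54.3° → (-8.6638, -17.7081, 211.4000°)
go_straight(1.22): x += 1.22·cos θ, y += 1.22·sin θ → (-9.7052, -18.3438, 211.4000°)
turn_right(148.8°): centre at ρ to the right, rotate −148.8° → (-15.4250, -13.0099, 62.6000°)
turn_left(98.5°): centre at ρ to the left, rotate +98.5° → (-17.7144, -7.3004, 161.1000°)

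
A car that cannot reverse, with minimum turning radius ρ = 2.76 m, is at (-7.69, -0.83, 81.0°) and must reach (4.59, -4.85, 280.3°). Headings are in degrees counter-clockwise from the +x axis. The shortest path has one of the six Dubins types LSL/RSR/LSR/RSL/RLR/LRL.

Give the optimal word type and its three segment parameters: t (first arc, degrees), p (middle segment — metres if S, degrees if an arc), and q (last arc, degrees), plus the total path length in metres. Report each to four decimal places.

RSR: t = 111.8321°, p = 7.9640 m, q = 48.8679°, L = 15.7051 m

Let ψ = atan2(Δy, Δx) = atan2(-4.02, 12.28) = -18.1265° be the start→goal bearing.
Normalize: d = |goal − start| / ρ = 12.921254/2.76 = 4.681614, α = (θ_start − ψ) mod 360° = 99.1265° = 1.730083 rad, β = (θ_goal − ψ) mod 360° = 298.4265° = 5.208524 rad.
Common terms: sin α = 0.987341, cos α = -0.158614, sin β = -0.879429, cos β = 0.476030, cos(α−β) = -0.943801, d² = 21.917507. Work in radians in the unit-radius frame; every candidate has L = ρ·(t + p + q).
LSL: p² = 2 + d² − 2cos(α−β) + 2d(sin α − sin β) = 43.284096; p = √p² = 6.579065; φ = atan2(cos β − cos α, d + sin α − sin β) = 0.096614 rad; t = (φ − α) mod 2π = 4.649717 rad, q = (β − φ) mod 2π = 5.111910 rad → L = 2.76·(4.649717 + 6.579065 + 5.111910) = 2.76·16.340692 = 45.100309 m
RSR: p² = 2 + d² − 2cos(α−β) + 2d(sin β − sin α) = 8.326121; p = √p² = 2.885502; φ = atan2(cos α − cos β, d − sin α + sin β) = -0.221755 rad; t = (α − φ) mod 2π = 1.951839 rad, q = (φ − β) mod 2π = 0.852906 rad → L = 2.76·(1.951839 + 2.885502 + 0.852906) = 2.76·5.690246 = 15.705079 m
LSR: p² = d² − 2 + 2cos(α−β) + 2d(sin α + sin β) = 19.040308; p = √p² = 4.363520; φ = atan2(−cos α − cos β, d + sin α + sin β) − atan2(−2, p) = 0.363596 rad; t = (φ − α) mod 2π = 4.916698 rad, q = (φ − β) mod 2π = 1.438257 rad → L = 2.76·(4.916698 + 4.363520 + 1.438257) = 2.76·10.718476 = 29.582993 m
RSL: p² = d² − 2 + 2cos(α−β) − 2d(sin α + sin β) = 17.019502; p = √p² = 4.125470; φ = atan2(cos α + cos β, d − sin α − sin β) − atan2(2, p) = -0.382119 rad; t = (α − φ) mod 2π = 2.112202 rad, q = (β − φ) mod 2π = 5.590643 rad → L = 2.76·(2.112202 + 4.125470 + 5.590643) = 2.76·11.828316 = 32.646151 m
RLR: c = (6 − d² + 2cos(α−β) + 2d(sin α − sin β))/8 = -0.040765; p = 2π − arccos c = 4.671613 rad; φ = atan2(cos α − cos β, d − sin α + sin β) = -0.221755 rad; t = (α − φ + p/2) mod 2π = 4.287645 rad, q = (α − β − t + p) mod 2π = 3.188712 rad → L = 2.76·(4.287645 + 4.671613 + 3.188712) = 2.76·12.147969 = 33.528395 m
LRL: c = (6 − d² + 2cos(α−β) − 2d(sin α − sin β))/8 = -4.410512, |c| > 1 → infeasible
Shortest: RSR with L = 15.705079 m ≈ 15.7051 m
Convert RSR to answer units (arcs ×180/π): t = 1.951839·180/π = 111.8321°, p = ρ·p = 2.76·2.885502 = 7.9640 m, q = 0.852906·180/π = 48.8679°, L = 15.7051 m.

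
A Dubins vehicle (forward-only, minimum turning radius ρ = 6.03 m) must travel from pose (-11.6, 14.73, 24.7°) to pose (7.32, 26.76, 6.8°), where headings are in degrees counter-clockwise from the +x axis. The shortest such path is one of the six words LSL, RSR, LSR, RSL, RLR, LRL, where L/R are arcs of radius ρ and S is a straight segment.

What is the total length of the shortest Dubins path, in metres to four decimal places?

22.5236 m

Let ψ = atan2(Δy, Δx) = atan2(12.03, 18.92) = 32.4496° be the start→goal bearing.
Normalize: d = |goal − start| / ρ = 22.420689/6.03 = 3.718191, α = (θ_start − ψ) mod 360° = 352.2504° = 6.147929 rad, β = (θ_goal − ψ) mod 360° = 334.3504° = 5.835515 rad.
Common terms: sin α = -0.134845, cos α = 0.990867, sin β = -0.432867, cos β = 0.901458, cos(α−β) = 0.951594, d² = 13.824941. Work in radians in the unit-radius frame; every candidate has L = ρ·(t + p + q).
LSL: p² = 2 + d² − 2cos(α−β) + 2d(sin α − sin β) = 16.137959; p = √p² = 4.017208; φ = atan2(cos β − cos α, d + sin α − sin β) = -0.022258 rad; t = (φ − α) mod 2π = 0.112998 rad, q = (β − φ) mod 2π = 5.857773 rad → L = 6.03·(0.112998 + 4.017208 + 5.857773) = 6.03·9.987979 = 60.227515 m
RSR: p² = 2 + d² − 2cos(α−β) + 2d(sin β − sin α) = 11.705545; p = √p² = 3.421337; φ = atan2(cos α − cos β, d − sin α + sin β) = 0.026136 rad; t = (α − φ) mod 2π = 6.121793 rad, q = (φ − β) mod 2π = 0.473806 rad → L = 6.03·(6.121793 + 3.421337 + 0.473806) = 6.03·10.016936 = 60.402124 m
LSR: p² = d² − 2 + 2cos(α−β) + 2d(sin α + sin β) = 9.506412; p = √p² = 3.083247; φ = atan2(−cos α − cos β, d + sin α + sin β) − atan2(−2, p) = 0.034543 rad; t = (φ − α) mod 2π = 0.169799 rad, q = (φ − β) mod 2π = 0.482213 rad → L = 6.03·(0.169799 + 3.083247 + 0.482213) = 6.03·3.735259 = 22.523614 m
RSL: p² = d² − 2 + 2cos(α−β) − 2d(sin α + sin β) = 17.949848; p = √p² = 4.236726; φ = atan2(cos α + cos β, d − sin α − sin β) − atan2(2, p) = -0.025267 rad; t = (α − φ) mod 2π = 6.173195 rad, q = (β − φ) mod 2π = 5.860782 rad → L = 6.03·(6.173195 + 4.236726 + 5.860782) = 6.03·16.270703 = 98.112340 m
RLR: c = (6 − d² + 2cos(α−β) + 2d(sin α − sin β))/8 = -0.463193; p = 2π − arccos c = 4.230794 rad; φ = atan2(cos α − cos β, d − sin α + sin β) = 0.026136 rad; t = (α − φ + p/2) mod 2π = 1.954005 rad, q = (α − β − t + p) mod 2π = 2.589203 rad → L = 6.03·(1.954005 + 4.230794 + 2.589203) = 6.03·8.774002 = 52.907234 m
LRL: c = (6 − d² + 2cos(α−β) − 2d(sin α − sin β))/8 = -1.017245, |c| > 1 → infeasible
Shortest: LSR with L = 22.523614 m ≈ 22.5236 m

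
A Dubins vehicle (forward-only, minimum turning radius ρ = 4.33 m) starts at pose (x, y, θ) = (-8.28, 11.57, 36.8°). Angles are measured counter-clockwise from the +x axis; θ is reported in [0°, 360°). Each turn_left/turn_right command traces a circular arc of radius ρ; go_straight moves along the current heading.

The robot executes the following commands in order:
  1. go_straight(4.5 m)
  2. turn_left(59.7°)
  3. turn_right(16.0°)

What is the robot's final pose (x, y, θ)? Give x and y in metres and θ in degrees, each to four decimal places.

set_pose: (x, y, θ) = (-8.2800, 11.5700, 36.8000°), ρ = 4.33
go_straight(4.5): x += 4.5·cos θ, y += 4.5·sin θ → (-4.6767, 14.2656, 36.8000°)
turn_left(59.7°): centre at ρ to the left, rotate +59.7° → (-2.9683, 18.2229, 96.5000°)
turn_right(16.0°): centre at ρ to the right, rotate −16.0° → (-2.9368, 19.4278, 80.5000°)

(-2.9368, 19.4278, 80.5000°)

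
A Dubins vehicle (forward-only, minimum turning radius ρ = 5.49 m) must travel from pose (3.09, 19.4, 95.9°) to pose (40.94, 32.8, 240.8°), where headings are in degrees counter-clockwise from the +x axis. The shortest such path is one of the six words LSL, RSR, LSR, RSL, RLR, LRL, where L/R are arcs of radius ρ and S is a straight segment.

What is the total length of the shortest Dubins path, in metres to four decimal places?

52.2691 m

Let ψ = atan2(Δy, Δx) = atan2(13.40, 37.85) = 19.4954° be the start→goal bearing.
Normalize: d = |goal − start| / ρ = 40.151992/5.49 = 7.313660, α = (θ_start − ψ) mod 360° = 76.4046° = 1.333511 rad, β = (θ_goal − ψ) mod 360° = 221.3046° = 3.862493 rad.
Common terms: sin α = 0.971980, cos α = 0.235065, sin β = -0.660061, cos β = -0.751212, cos(α−β) = -0.818150, d² = 53.489620. Work in radians in the unit-radius frame; every candidate has L = ρ·(t + p + q).
LSL: p² = 2 + d² − 2cos(α−β) + 2d(sin α − sin β) = 80.998307; p = √p² = 8.999906; φ = atan2(cos β − cos α, d + sin α − sin β) = -0.109808 rad; t = (φ − α) mod 2π = 4.839866 rad, q = (β − φ) mod 2π = 3.972301 rad → L = 5.49·(4.839866 + 8.999906 + 3.972301) = 5.49·17.812073 = 97.788283 m
RSR: p² = 2 + d² − 2cos(α−β) + 2d(sin β − sin α) = 33.253532; p = √p² = 5.766588; φ = atan2(cos α − cos β, d − sin α + sin β) = 0.171878 rad; t = (α − φ) mod 2π = 1.161633 rad, q = (φ − β) mod 2π = 2.592570 rad → L = 5.49·(1.161633 + 5.766588 + 2.592570) = 5.49·9.520791 = 52.269142 m
LSR: p² = d² − 2 + 2cos(α−β) + 2d(sin α + sin β) = 54.415849; p = √p² = 7.376710; φ = atan2(−cos α − cos β, d + sin α + sin β) − atan2(−2, p) = 0.332342 rad; t = (φ − α) mod 2π = 5.282016 rad, q = (φ − β) mod 2π = 2.753034 rad → L = 5.49·(5.282016 + 7.376710 + 2.753034) = 5.49·15.411760 = 84.610563 m
RSL: p² = d² − 2 + 2cos(α−β) − 2d(sin α + sin β) = 45.290792; p = √p² = 6.729843; φ = atan2(cos α + cos β, d − sin α − sin β) − atan2(2, p) = -0.362455 rad; t = (α − φ) mod 2π = 1.695966 rad, q = (β − φ) mod 2π = 4.224948 rad → L = 5.49·(1.695966 + 6.729843 + 4.224948) = 5.49·12.650757 = 69.452658 m
RLR: c = (6 − d² + 2cos(α−β) + 2d(sin α − sin β))/8 = -3.156692, |c| > 1 → infeasible
LRL: c = (6 − d² + 2cos(α−β) − 2d(sin α − sin β))/8 = -9.124788, |c| > 1 → infeasible
Shortest: RSR with L = 52.269142 m ≈ 52.2691 m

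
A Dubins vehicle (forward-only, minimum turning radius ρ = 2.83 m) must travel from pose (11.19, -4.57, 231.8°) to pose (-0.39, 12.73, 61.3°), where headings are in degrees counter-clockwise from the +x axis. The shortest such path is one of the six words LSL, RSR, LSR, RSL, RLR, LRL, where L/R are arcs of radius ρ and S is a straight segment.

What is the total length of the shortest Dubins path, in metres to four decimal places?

24.1894 m

Let ψ = atan2(Δy, Δx) = atan2(17.30, -11.58) = 123.7969° be the start→goal bearing.
Normalize: d = |goal − start| / ρ = 20.817935/2.83 = 7.356161, α = (θ_start − ψ) mod 360° = 108.0031° = 1.885009 rad, β = (θ_goal − ψ) mod 360° = 297.5031° = 5.192408 rad.
Common terms: sin α = 0.951040, cos α = -0.309068, sin β = -0.886986, cos β = 0.461796, cos(α−β) = -0.986286, d² = 54.113099. Work in radians in the unit-radius frame; every candidate has L = ρ·(t + p + q).
LSL: p² = 2 + d² − 2cos(α−β) + 2d(sin α − sin β) = 85.127301; p = √p² = 9.226446; φ = atan2(cos β − cos α, d + sin α − sin β) = 0.083647 rad; t = (φ − α) mod 2π = 4.481823 rad, q = (β − φ) mod 2π = 5.108761 rad → L = 2.83·(4.481823 + 9.226446 + 5.108761) = 2.83·18.817030 = 53.252195 m
RSR: p² = 2 + d² − 2cos(α−β) + 2d(sin β − sin α) = 31.044040; p = √p² = 5.571718; φ = atan2(cos α − cos β, d − sin α + sin β) = -0.138798 rad; t = (α − φ) mod 2π = 2.023807 rad, q = (φ − β) mod 2π = 0.951979 rad → L = 2.83·(2.023807 + 5.571718 + 0.951979) = 2.83·8.547504 = 24.189437 m
LSR: p² = d² − 2 + 2cos(α−β) + 2d(sin α + sin β) = 51.082909; p = √p² = 7.147231; φ = atan2(−cos α − cos β, d + sin α + sin β) − atan2(−2, p) = 0.252270 rad; t = (φ − α) mod 2π = 4.650446 rad, q = (φ − β) mod 2π = 1.343047 rad → L = 2.83·(4.650446 + 7.147231 + 1.343047) = 2.83·13.140724 = 37.188250 m
RSL: p² = d² − 2 + 2cos(α−β) − 2d(sin α + sin β) = 49.198147; p = √p² = 7.014139; φ = atan2(cos α + cos β, d − sin α − sin β) − atan2(2, p) = -0.256826 rad; t = (α − φ) mod 2π = 2.141835 rad, q = (β − φ) mod 2π = 5.449234 rad → L = 2.83·(2.141835 + 7.014139 + 5.449234) = 2.83·14.605208 = 41.332738 m
RLR: c = (6 − d² + 2cos(α−β) + 2d(sin α − sin β))/8 = -2.880505, |c| > 1 → infeasible
LRL: c = (6 − d² + 2cos(α−β) − 2d(sin α − sin β))/8 = -9.640913, |c| > 1 → infeasible
Shortest: RSR with L = 24.189437 m ≈ 24.1894 m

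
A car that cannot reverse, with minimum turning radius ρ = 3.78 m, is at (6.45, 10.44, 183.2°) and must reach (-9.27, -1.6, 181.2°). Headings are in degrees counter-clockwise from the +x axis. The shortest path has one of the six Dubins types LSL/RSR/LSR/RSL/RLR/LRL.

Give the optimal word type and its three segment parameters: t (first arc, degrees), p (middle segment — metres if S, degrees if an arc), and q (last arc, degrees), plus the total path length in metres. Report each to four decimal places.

LSR: t = 39.4996°, p = 14.8089 m, q = 41.4996°, L = 20.1527 m

Let ψ = atan2(Δy, Δx) = atan2(-12.04, -15.72) = -142.5514° be the start→goal bearing.
Normalize: d = |goal − start| / ρ = 19.801010/3.78 = 5.238362, α = (θ_start − ψ) mod 360° = 325.7514° = 5.685434 rad, β = (θ_goal − ψ) mod 360° = 323.7514° = 5.650527 rad.
Common terms: sin α = -0.562785, cos α = 0.826603, sin β = -0.591290, cos β = 0.806459, cos(α−β) = 0.999391, d² = 27.440441. Work in radians in the unit-radius frame; every candidate has L = ρ·(t + p + q).
LSL: p² = 2 + d² − 2cos(α−β) + 2d(sin α − sin β) = 27.740301; p = √p² = 5.266906; φ = atan2(cos β − cos α, d + sin α − sin β) = -0.003825 rad; t = (φ − α) mod 2π = 0.593927 rad, q = (β − φ) mod 2π = 5.654352 rad → L = 3.78·(0.593927 + 5.266906 + 5.654352) = 3.78·11.515185 = 43.527399 m
RSR: p² = 2 + d² − 2cos(α−β) + 2d(sin β − sin α) = 27.143018; p = √p² = 5.209896; φ = atan2(cos α − cos β, d − sin α + sin β) = 0.003867 rad; t = (α − φ) mod 2π = 5.681567 rad, q = (φ − β) mod 2π = 0.636524 rad → L = 3.78·(5.681567 + 5.209896 + 0.636524) = 3.78·11.527988 = 43.575795 m
LSR: p² = d² − 2 + 2cos(α−β) + 2d(sin α + sin β) = 15.348293; p = √p² = 3.917690; φ = atan2(−cos α − cos β, d + sin α + sin β) − atan2(−2, p) = 0.091648 rad; t = (φ − α) mod 2π = 0.689399 rad, q = (φ − β) mod 2π = 0.724305 rad → L = 3.78·(0.689399 + 3.917690 + 0.724305) = 3.78·5.331394 = 20.152670 m
RSL: p² = d² − 2 + 2cos(α−β) − 2d(sin α + sin β) = 39.530153; p = √p² = 6.287301; φ = atan2(cos α + cos β, d − sin α − sin β) − atan2(2, p) = -0.057862 rad; t = (α − φ) mod 2π = 5.743296 rad, q = (β − φ) mod 2π = 5.708389 rad → L = 3.78·(5.743296 + 6.287301 + 5.708389) = 3.78·17.738986 = 67.053366 m
RLR: c = (6 − d² + 2cos(α−β) + 2d(sin α − sin β))/8 = -2.392877, |c| > 1 → infeasible
LRL: c = (6 − d² + 2cos(α−β) − 2d(sin α − sin β))/8 = -2.467538, |c| > 1 → infeasible
Shortest: LSR with L = 20.152670 m ≈ 20.1527 m
Convert LSR to answer units (arcs ×180/π): t = 0.689399·180/π = 39.4996°, p = ρ·p = 3.78·3.917690 = 14.8089 m, q = 0.724305·180/π = 41.4996°, L = 20.1527 m.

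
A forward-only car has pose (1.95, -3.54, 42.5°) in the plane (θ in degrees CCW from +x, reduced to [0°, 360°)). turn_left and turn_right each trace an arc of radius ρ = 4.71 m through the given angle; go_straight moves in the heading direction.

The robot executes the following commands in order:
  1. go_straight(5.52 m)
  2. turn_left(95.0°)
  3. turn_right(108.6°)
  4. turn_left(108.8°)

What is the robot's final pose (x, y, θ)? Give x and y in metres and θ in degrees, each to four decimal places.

set_pose: (x, y, θ) = (1.9500, -3.5400, 42.5000°), ρ = 4.71
go_straight(5.52): x += 5.52·cos θ, y += 5.52·sin θ → (6.0198, 0.1893, 42.5000°)
turn_left(95.0°): centre at ρ to the left, rotate +95.0° → (6.0198, 7.1344, 137.5000°)
turn_right(108.6°): centre at ρ to the right, rotate −108.6° → (6.9255, 14.7304, 28.9000°)
turn_left(108.8°): centre at ρ to the left, rotate +108.8° → (7.8192, 22.3375, 137.7000°)

(7.8192, 22.3375, 137.7000°)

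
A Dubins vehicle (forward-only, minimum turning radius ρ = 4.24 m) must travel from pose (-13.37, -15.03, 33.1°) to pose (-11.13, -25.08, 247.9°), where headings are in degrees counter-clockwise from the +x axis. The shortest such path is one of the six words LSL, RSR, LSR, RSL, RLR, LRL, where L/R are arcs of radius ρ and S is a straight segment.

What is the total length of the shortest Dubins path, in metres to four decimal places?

17.1329 m

Let ψ = atan2(Δy, Δx) = atan2(-10.05, 2.24) = -77.4350° be the start→goal bearing.
Normalize: d = |goal − start| / ρ = 10.296606/4.24 = 2.428445, α = (θ_start − ψ) mod 360° = 110.5350° = 1.929199 rad, β = (θ_goal − ψ) mod 360° = 325.3350° = 5.678167 rad.
Common terms: sin α = 0.936458, cos α = -0.350779, sin β = -0.568778, cos β = 0.822491, cos(α−β) = -0.821149, d² = 5.897344. Work in radians in the unit-radius frame; every candidate has L = ρ·(t + p + q).
LSL: p² = 2 + d² − 2cos(α−β) + 2d(sin α − sin β) = 16.850407; p = √p² = 4.104925; φ = atan2(cos β − cos α, d + sin α − sin β) = 0.289862 rad; t = (φ − α) mod 2π = 4.643848 rad, q = (β − φ) mod 2π = 5.388304 rad → L = 4.24·(4.643848 + 4.104925 + 5.388304) = 4.24·14.137077 = 59.941207 m
RSR: p² = 2 + d² − 2cos(α−β) + 2d(sin β − sin α) = 2.228879; p = √p² = 1.492943; φ = atan2(cos α − cos β, d − sin α + sin β) = -0.904114 rad; t = (α − φ) mod 2π = 2.833313 rad, q = (φ − β) mod 2π = 5.984090 rad → L = 4.24·(2.833313 + 1.492943 + 5.984090) = 4.24·10.310346 = 43.715869 m
LSR: p² = d² − 2 + 2cos(α−β) + 2d(sin α + sin β) = 4.040831; p = √p² = 2.010182; φ = atan2(−cos α − cos β, d + sin α + sin β) − atan2(−2, p) = 0.615731 rad; t = (φ − α) mod 2π = 4.969717 rad, q = (φ − β) mod 2π = 1.220749 rad → L = 4.24·(4.969717 + 2.010182 + 1.220749) = 4.24·8.200648 = 34.770747 m
RSL: p² = d² − 2 + 2cos(α−β) − 2d(sin α + sin β) = 0.469261; p = √p² = 0.685027; φ = atan2(cos α + cos β, d − sin α − sin β) − atan2(2, p) = -1.015782 rad; t = (α − φ) mod 2π = 2.944981 rad, q = (β − φ) mod 2π = 0.410763 rad → L = 4.24·(2.944981 + 0.685027 + 0.410763) = 4.24·4.040771 = 17.132867 m
RLR: c = (6 − d² + 2cos(α−β) + 2d(sin α − sin β))/8 = 0.721390; p = 2π − arccos c = 5.518197 rad; φ = atan2(cos α − cos β, d − sin α + sin β) = -0.904114 rad; t = (α − φ + p/2) mod 2π = 5.592412 rad, q = (α − β − t + p) mod 2π = 2.460003 rad → L = 4.24·(5.592412 + 5.518197 + 2.460003) = 4.24·13.570611 = 57.539391 m
LRL: c = (6 − d² + 2cos(α−β) − 2d(sin α − sin β))/8 = -1.106301, |c| > 1 → infeasible
Shortest: RSL with L = 17.132867 m ≈ 17.1329 m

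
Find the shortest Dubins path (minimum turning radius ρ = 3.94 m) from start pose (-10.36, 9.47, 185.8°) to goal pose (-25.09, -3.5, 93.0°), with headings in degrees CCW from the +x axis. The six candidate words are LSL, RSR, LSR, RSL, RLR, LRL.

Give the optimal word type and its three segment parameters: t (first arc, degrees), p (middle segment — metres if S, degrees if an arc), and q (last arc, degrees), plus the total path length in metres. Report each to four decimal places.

LSR: t = 66.0420°, p = 11.8919 m, q = 158.8420°, L = 27.3563 m

Let ψ = atan2(Δy, Δx) = atan2(-12.97, -14.73) = -138.6356° be the start→goal bearing.
Normalize: d = |goal − start| / ρ = 19.626355/3.94 = 4.981308, α = (θ_start − ψ) mod 360° = 324.4356° = 5.662469 rad, β = (θ_goal − ψ) mod 360° = 231.6356° = 4.042803 rad.
Common terms: sin α = -0.581618, cos α = 0.813462, sin β = -0.784079, cos β = -0.620661, cos(α−β) = -0.048850, d² = 24.813432. Work in radians in the unit-radius frame; every candidate has L = ρ·(t + p + q).
LSL: p² = 2 + d² − 2cos(α−β) + 2d(sin α − sin β) = 28.928171; p = √p² = 5.378492; φ = atan2(cos β − cos α, d + sin α − sin β) = -0.269906 rad; t = (φ − α) mod 2π = 0.350811 rad, q = (β − φ) mod 2π = 4.312709 rad → L = 3.94·(0.350811 + 5.378492 + 4.312709) = 3.94·10.042011 = 39.565524 m
RSR: p² = 2 + d² − 2cos(α−β) + 2d(sin β − sin α) = 24.894093; p = √p² = 4.989398; φ = atan2(cos α − cos β, d − sin α + sin β) = 0.291547 rad; t = (α − φ) mod 2π = 5.370922 rad, q = (φ − β) mod 2π = 2.531929 rad → L = 3.94·(5.370922 + 4.989398 + 2.531929) = 3.94·12.892249 = 50.795461 m
LSR: p² = d² − 2 + 2cos(α−β) + 2d(sin α + sin β) = 9.109817; p = √p² = 3.018247; φ = atan2(−cos α − cos β, d + sin α + sin β) − atan2(−2, p) = 0.531933 rad; t = (φ − α) mod 2π = 1.152649 rad, q = (φ − β) mod 2π = 2.772315 rad → L = 3.94·(1.152649 + 3.018247 + 2.772315) = 3.94·6.943212 = 27.356255 m
RSL: p² = d² − 2 + 2cos(α−β) − 2d(sin α + sin β) = 36.321649; p = √p² = 6.026744; φ = atan2(cos α + cos β, d − sin α − sin β) − atan2(2, p) = -0.290051 rad; t = (α − φ) mod 2π = 5.952520 rad, q = (β − φ) mod 2π = 4.332855 rad → L = 3.94·(5.952520 + 6.026744 + 4.332855) = 3.94·16.312119 = 64.269750 m
RLR: c = (6 − d² + 2cos(α−β) + 2d(sin α − sin β))/8 = -2.111762, |c| > 1 → infeasible
LRL: c = (6 − d² + 2cos(α−β) − 2d(sin α − sin β))/8 = -2.616021, |c| > 1 → infeasible
Shortest: LSR with L = 27.356255 m ≈ 27.3563 m
Convert LSR to answer units (arcs ×180/π): t = 1.152649·180/π = 66.0420°, p = ρ·p = 3.94·3.018247 = 11.8919 m, q = 2.772315·180/π = 158.8420°, L = 27.3563 m.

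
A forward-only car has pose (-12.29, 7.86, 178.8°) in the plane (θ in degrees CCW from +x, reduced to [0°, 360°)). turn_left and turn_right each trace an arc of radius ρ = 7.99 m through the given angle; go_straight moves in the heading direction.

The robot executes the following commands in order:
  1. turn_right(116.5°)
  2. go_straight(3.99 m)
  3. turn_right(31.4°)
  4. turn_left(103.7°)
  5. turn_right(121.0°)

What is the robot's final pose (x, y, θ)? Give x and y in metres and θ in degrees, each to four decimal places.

(-8.9749, 52.0792, 13.6000°)

set_pose: (x, y, θ) = (-12.2900, 7.8600, 178.8000°), ρ = 7.99
turn_right(116.5°): centre at ρ to the right, rotate −116.5° → (-19.1970, 19.5623, 62.3000°)
go_straight(3.99): x += 3.99·cos θ, y += 3.99·sin θ → (-17.3422, 23.0951, 62.3000°)
turn_right(31.4°): centre at ρ to the right, rotate −31.4° → (-14.3711, 26.2369, 30.9000°)
turn_left(103.7°): centre at ρ to the left, rotate +103.7° → (-12.7853, 38.7030, 134.6000°)
turn_right(121.0°): centre at ρ to the right, rotate −121.0° → (-8.9749, 52.0792, 13.6000°)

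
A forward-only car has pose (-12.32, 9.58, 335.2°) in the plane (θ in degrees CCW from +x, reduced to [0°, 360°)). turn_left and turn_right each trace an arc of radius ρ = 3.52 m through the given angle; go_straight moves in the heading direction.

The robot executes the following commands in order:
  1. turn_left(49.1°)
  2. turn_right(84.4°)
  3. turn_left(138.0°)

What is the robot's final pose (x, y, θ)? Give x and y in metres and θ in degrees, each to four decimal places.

(1.5983, 9.1306, 77.9000°)

set_pose: (x, y, θ) = (-12.3200, 9.5800, 335.2000°), ρ = 3.52
turn_left(49.1°): centre at ρ to the left, rotate +49.1° → (-9.3950, 9.5672, 384.3000° ≡ 24.3000°)
turn_right(84.4°): centre at ρ to the right, rotate −84.4° → (-4.8950, 8.1138, -60.1000° ≡ 299.9000°)
turn_left(138.0°): centre at ρ to the left, rotate +138.0° → (1.5983, 9.1306, 437.9000° ≡ 77.9000°)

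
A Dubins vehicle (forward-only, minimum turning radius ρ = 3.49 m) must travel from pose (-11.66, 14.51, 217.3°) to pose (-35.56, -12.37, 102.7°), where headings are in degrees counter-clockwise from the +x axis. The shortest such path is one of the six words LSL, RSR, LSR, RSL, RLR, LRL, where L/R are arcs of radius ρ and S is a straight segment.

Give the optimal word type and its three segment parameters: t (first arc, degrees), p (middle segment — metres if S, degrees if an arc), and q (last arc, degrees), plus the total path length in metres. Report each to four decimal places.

Let ψ = atan2(Δy, Δx) = atan2(-26.88, -23.90) = -131.6415° be the start→goal bearing.
Normalize: d = |goal − start| / ρ = 35.968659/3.49 = 10.306206, α = (θ_start − ψ) mod 360° = 348.9415° = 6.090178 rad, β = (θ_goal − ψ) mod 360° = 234.3415° = 4.090030 rad.
Common terms: sin α = -0.191812, cos α = 0.981432, sin β = -0.812506, cos β = -0.582953, cos(α−β) = -0.416281, d² = 106.217880. Work in radians in the unit-radius frame; every candidate has L = ρ·(t + p + q).
LSL: p² = 2 + d² − 2cos(α−β) + 2d(sin α − sin β) = 121.844446; p = √p² = 11.038317; φ = atan2(cos β − cos α, d + sin α − sin β) = -0.142202 rad; t = (φ − α) mod 2π = 0.050806 rad, q = (β − φ) mod 2π = 4.232232 rad → L = 3.49·(0.050806 + 11.038317 + 4.232232) = 3.49·15.321355 = 53.471529 m
RSR: p² = 2 + d² − 2cos(α−β) + 2d(sin β − sin α) = 96.256437; p = √p² = 9.811037; φ = atan2(cos α − cos β, d − sin α + sin β) = 0.160135 rad; t = (α − φ) mod 2π = 5.930043 rad, q = (φ − β) mod 2π = 2.353290 rad → L = 3.49·(5.930043 + 9.811037 + 2.353290) = 3.49·18.094369 = 63.149348 m
LSR: p² = d² − 2 + 2cos(α−β) + 2d(sin α + sin β) = 82.683917; p = √p² = 9.093070; φ = atan2(−cos α − cos β, d + sin α + sin β) − atan2(−2, p) = 0.173688 rad; t = (φ − α) mod 2π = 0.366696 rad, q = (φ − β) mod 2π = 2.366843 rad → L = 3.49·(0.366696 + 9.093070 + 2.366843) = 3.49·11.826609 = 41.274864 m
RSL: p² = d² − 2 + 2cos(α−β) − 2d(sin α + sin β) = 124.086720; p = √p² = 11.139422; φ = atan2(cos α + cos β, d − sin α − sin β) − atan2(2, p) = -0.142434 rad; t = (α − φ) mod 2π = 6.232611 rad, q = (β − φ) mod 2π = 4.232464 rad → L = 3.49·(6.232611 + 11.139422 + 4.232464) = 3.49·21.604497 = 75.399695 m
RLR: c = (6 − d² + 2cos(α−β) + 2d(sin α − sin β))/8 = -11.032055, |c| > 1 → infeasible
LRL: c = (6 − d² + 2cos(α−β) − 2d(sin α − sin β))/8 = -14.230556, |c| > 1 → infeasible
Shortest: LSR with L = 41.274864 m ≈ 41.2749 m
Convert LSR to answer units (arcs ×180/π): t = 0.366696·180/π = 21.0101°, p = ρ·p = 3.49·9.093070 = 31.7348 m, q = 2.366843·180/π = 135.6101°, L = 41.2749 m.

LSR: t = 21.0101°, p = 31.7348 m, q = 135.6101°, L = 41.2749 m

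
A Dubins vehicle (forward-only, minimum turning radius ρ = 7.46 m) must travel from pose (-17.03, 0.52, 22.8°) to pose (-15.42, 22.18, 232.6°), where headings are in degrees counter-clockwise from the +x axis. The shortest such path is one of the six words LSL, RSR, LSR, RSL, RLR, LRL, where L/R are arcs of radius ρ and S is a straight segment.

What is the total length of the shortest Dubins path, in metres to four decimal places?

41.9391 m

Let ψ = atan2(Δy, Δx) = atan2(21.66, 1.61) = 85.7490° be the start→goal bearing.
Normalize: d = |goal − start| / ρ = 21.719754/7.46 = 2.911495, α = (θ_start − ψ) mod 360° = 297.0510° = 5.184518 rad, β = (θ_goal − ψ) mod 360° = 146.8510° = 2.563034 rad.
Common terms: sin α = -0.890602, cos α = 0.454784, sin β = 0.546818, cos β = -0.837251, cos(α−β) = -0.867765, d² = 8.476804. Work in radians in the unit-radius frame; every candidate has L = ρ·(t + p + q).
LSL: p² = 2 + d² − 2cos(α−β) + 2d(sin α − sin β) = 3.842252; p = √p² = 1.960166; φ = atan2(cos β − cos α, d + sin α − sin β) = -0.719682 rad; t = (φ − α) mod 2π = 0.378985 rad, q = (β − φ) mod 2π = 3.282716 rad → L = 7.46·(0.378985 + 1.960166 + 3.282716) = 7.46·5.621867 = 41.939128 m
RSR: p² = 2 + d² − 2cos(α−β) + 2d(sin β − sin α) = 20.582418; p = √p² = 4.536785; φ = atan2(cos α − cos β, d − sin α + sin β) = 0.288788 rad; t = (α − φ) mod 2π = 4.895730 rad, q = (φ − β) mod 2π = 4.008940 rad → L = 7.46·(4.895730 + 4.536785 + 4.008940) = 7.46·13.441455 = 100.273253 m
LSR: p² = d² − 2 + 2cos(α−β) + 2d(sin α + sin β) = 2.739422; p = √p² = 1.655120; φ = atan2(−cos α − cos β, d + sin α + sin β) − atan2(−2, p) = 1.027341 rad; t = (φ − α) mod 2π = 2.126008 rad, q = (φ − β) mod 2π = 4.747492 rad → L = 7.46·(2.126008 + 1.655120 + 4.747492) = 7.46·8.528620 = 63.623506 m
RSL: p² = d² − 2 + 2cos(α−β) − 2d(sin α + sin β) = 6.743124; p = √p² = 2.596753; φ = atan2(cos α + cos β, d − sin α − sin β) − atan2(2, p) = -0.773255 rad; t = (α − φ) mod 2π = 5.957773 rad, q = (β − φ) mod 2π = 3.336289 rad → L = 7.46·(5.957773 + 2.596753 + 3.336289) = 7.46·11.890815 = 88.705476 m
RLR: c = (6 − d² + 2cos(α−β) + 2d(sin α − sin β))/8 = -1.572802, |c| > 1 → infeasible
LRL: c = (6 − d² + 2cos(α−β) − 2d(sin α − sin β))/8 = 0.519719; p = 2π − arccos c = 5.258910 rad; φ = atan2(cos β − cos α, d + sin α − sin β) = -0.719682 rad; t = (φ − α + p/2) mod 2π = 3.008440 rad, q = (β − α − t + p) mod 2π = 5.912171 rad → L = 7.46·(3.008440 + 5.258910 + 5.912171) = 7.46·14.179522 = 105.779231 m
Shortest: LSL with L = 41.939128 m ≈ 41.9391 m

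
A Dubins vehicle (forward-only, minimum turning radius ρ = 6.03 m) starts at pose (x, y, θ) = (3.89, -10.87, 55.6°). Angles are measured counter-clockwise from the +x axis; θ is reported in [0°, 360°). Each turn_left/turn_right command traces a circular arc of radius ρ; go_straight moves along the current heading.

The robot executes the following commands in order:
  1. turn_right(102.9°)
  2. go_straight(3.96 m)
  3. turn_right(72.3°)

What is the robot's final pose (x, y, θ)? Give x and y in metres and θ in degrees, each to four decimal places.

(16.7940, -20.1655, 240.4000°)

set_pose: (x, y, θ) = (3.8900, -10.8700, 55.6000°), ρ = 6.03
turn_right(102.9°): centre at ρ to the right, rotate −102.9° → (13.2970, -10.1874, -47.3000° ≡ 312.7000°)
go_straight(3.96): x += 3.96·cos θ, y += 3.96·sin θ → (15.9825, -13.0977, 312.7000°)
turn_right(72.3°): centre at ρ to the right, rotate −72.3° → (16.7940, -20.1655, 240.4000°)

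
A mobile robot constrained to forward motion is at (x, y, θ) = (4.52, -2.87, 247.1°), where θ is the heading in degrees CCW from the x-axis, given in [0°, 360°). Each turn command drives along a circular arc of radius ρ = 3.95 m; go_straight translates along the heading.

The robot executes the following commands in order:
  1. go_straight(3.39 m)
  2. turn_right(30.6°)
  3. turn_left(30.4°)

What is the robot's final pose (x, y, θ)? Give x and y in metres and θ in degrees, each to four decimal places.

set_pose: (x, y, θ) = (4.5200, -2.8700, 247.1000°), ρ = 3.95
go_straight(3.39): x += 3.39·cos θ, y += 3.39·sin θ → (3.2009, -5.9928, 247.1000°)
turn_right(30.6°): centre at ρ to the right, rotate −30.6° → (1.9117, -7.6310, 216.5000°)
turn_left(30.4°): centre at ρ to the left, rotate +30.4° → (0.6280, -9.2565, 246.9000°)

(0.6280, -9.2565, 246.9000°)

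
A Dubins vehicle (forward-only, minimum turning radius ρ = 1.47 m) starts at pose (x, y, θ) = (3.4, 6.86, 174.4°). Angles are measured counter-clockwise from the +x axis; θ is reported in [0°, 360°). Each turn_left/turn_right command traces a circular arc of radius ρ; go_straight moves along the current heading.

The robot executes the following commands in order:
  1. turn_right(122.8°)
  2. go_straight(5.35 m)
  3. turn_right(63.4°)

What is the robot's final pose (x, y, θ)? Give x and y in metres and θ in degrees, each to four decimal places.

(7.1672, 13.9547, 348.2000°)

set_pose: (x, y, θ) = (3.4000, 6.8600, 174.4000°), ρ = 1.47
turn_right(122.8°): centre at ρ to the right, rotate −122.8° → (2.3914, 9.2361, 51.6000°)
go_straight(5.35): x += 5.35·cos θ, y += 5.35·sin θ → (5.7146, 13.4288, 51.6000°)
turn_right(63.4°): centre at ρ to the right, rotate −63.4° → (7.1672, 13.9547, -11.8000° ≡ 348.2000°)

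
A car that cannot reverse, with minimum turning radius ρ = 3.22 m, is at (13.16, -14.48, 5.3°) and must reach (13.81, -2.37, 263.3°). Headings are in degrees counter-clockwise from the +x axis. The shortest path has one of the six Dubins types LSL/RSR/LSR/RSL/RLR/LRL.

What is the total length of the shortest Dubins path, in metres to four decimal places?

23.9817 m

Let ψ = atan2(Δy, Δx) = atan2(12.11, 0.65) = 86.9276° be the start→goal bearing.
Normalize: d = |goal − start| / ρ = 12.127432/3.22 = 3.766283, α = (θ_start − ψ) mod 360° = 278.3724° = 4.858515 rad, β = (θ_goal − ψ) mod 360° = 176.3724° = 3.078279 rad.
Common terms: sin α = -0.989343, cos α = 0.145606, sin β = 0.063272, cos β = -0.997996, cos(α−β) = -0.207912, d² = 14.184889. Work in radians in the unit-radius frame; every candidate has L = ρ·(t + p + q).
LSL: p² = 2 + d² − 2cos(α−β) + 2d(sin α − sin β) = 8.671826; p = √p² = 2.944796; φ = atan2(cos β − cos α, d + sin α − sin β) = -0.398837 rad; t = (φ − α) mod 2π = 1.025834 rad, q = (β − φ) mod 2π = 3.477116 rad → L = 3.22·(1.025834 + 2.944796 + 3.477116) = 3.22·7.447746 = 23.981742 m
RSR: p² = 2 + d² − 2cos(α−β) + 2d(sin β − sin α) = 24.529598; p = √p² = 4.952736; φ = atan2(cos α − cos β, d − sin α + sin β) = 0.233006 rad; t = (α − φ) mod 2π = 4.625509 rad, q = (φ − β) mod 2π = 3.437912 rad → L = 3.22·(4.625509 + 4.952736 + 3.437912) = 3.22·13.016158 = 41.912027 m
LSR: p² = d² − 2 + 2cos(α−β) + 2d(sin α + sin β) = 4.793374; p = √p² = 2.189377; φ = atan2(−cos α − cos β, d + sin α + sin β) − atan2(−2, p) = 1.031787 rad; t = (φ − α) mod 2π = 2.456458 rad, q = (φ − β) mod 2π = 4.236694 rad → L = 3.22·(2.456458 + 2.189377 + 4.236694) = 3.22·8.882529 = 28.601742 m
RSL: p² = d² − 2 + 2cos(α−β) − 2d(sin α + sin β) = 18.744757; p = √p² = 4.329522; φ = atan2(cos α + cos β, d − sin α − sin β) − atan2(2, p) = -0.612438 rad; t = (α − φ) mod 2π = 5.470953 rad, q = (β − φ) mod 2π = 3.690717 rad → L = 3.22·(5.470953 + 4.329522 + 3.690717) = 3.22·13.491192 = 43.441637 m
RLR: c = (6 − d² + 2cos(α−β) + 2d(sin α − sin β))/8 = -2.066200, |c| > 1 → infeasible
LRL: c = (6 − d² + 2cos(α−β) − 2d(sin α − sin β))/8 = -0.083978; p = 2π − arccos c = 4.628312 rad; φ = atan2(cos β − cos α, d + sin α − sin β) = -0.398837 rad; t = (φ − α + p/2) mod 2π = 3.339990 rad, q = (β − α − t + p) mod 2π = 5.791272 rad → L = 3.22·(3.339990 + 4.628312 + 5.791272) = 3.22·13.759573 = 44.305825 m
Shortest: LSL with L = 23.981742 m ≈ 23.9817 m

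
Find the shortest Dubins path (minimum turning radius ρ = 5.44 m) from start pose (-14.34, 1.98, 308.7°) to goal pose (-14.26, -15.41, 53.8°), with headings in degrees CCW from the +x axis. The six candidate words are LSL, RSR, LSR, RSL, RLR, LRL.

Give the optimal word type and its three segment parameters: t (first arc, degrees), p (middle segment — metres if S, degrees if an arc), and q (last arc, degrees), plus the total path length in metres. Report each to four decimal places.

Let ψ = atan2(Δy, Δx) = atan2(-17.39, 0.08) = -89.7364° be the start→goal bearing.
Normalize: d = |goal − start| / ρ = 17.390184/5.44 = 3.196725, α = (θ_start − ψ) mod 360° = 38.4364° = 0.670842 rad, β = (θ_goal − ψ) mod 360° = 143.5364° = 2.505183 rad.
Common terms: sin α = 0.621646, cos α = 0.783298, sin β = 0.594312, cos β = -0.804235, cos(α−β) = -0.260505, d² = 10.219051. Work in radians in the unit-radius frame; every candidate has L = ρ·(t + p + q).
LSL: p² = 2 + d² − 2cos(α−β) + 2d(sin α − sin β) = 12.914819; p = √p² = 3.593719; φ = atan2(cos β − cos α, d + sin α − sin β) = -0.457551 rad; t = (φ − α) mod 2π = 5.154792 rad, q = (β − φ) mod 2π = 2.962734 rad → L = 5.44·(5.154792 + 3.593719 + 2.962734) = 5.44·11.711246 = 63.709177 m
RSR: p² = 2 + d² − 2cos(α−β) + 2d(sin β − sin α) = 12.565300; p = √p² = 3.544757; φ = atan2(cos α − cos β, d − sin α + sin β) = 0.464364 rad; t = (α − φ) mod 2π = 0.206478 rad, q = (φ − β) mod 2π = 4.242366 rad → L = 5.44·(0.206478 + 3.544757 + 4.242366) = 5.44·7.993601 = 43.485189 m
LSR: p² = d² − 2 + 2cos(α−β) + 2d(sin α + sin β) = 15.472205; p = √p² = 3.933472; φ = atan2(−cos α − cos β, d + sin α + sin β) − atan2(−2, p) = 0.475135 rad; t = (φ − α) mod 2π = 6.087478 rad, q = (φ − β) mod 2π = 4.253137 rad → L = 5.44·(6.087478 + 3.933472 + 4.253137) = 5.44·14.274087 = 77.651032 m
RSL: p² = d² − 2 + 2cos(α−β) − 2d(sin α + sin β) = -0.076122 < 0 → infeasible
RLR: c = (6 − d² + 2cos(α−β) + 2d(sin α − sin β))/8 = -0.570663; p = 2π − arccos c = 4.105077 rad; φ = atan2(cos α − cos β, d − sin α + sin β) = 0.464364 rad; t = (α − φ + p/2) mod 2π = 2.259017 rad, q = (α − β − t + p) mod 2π = 0.011719 rad → L = 5.44·(2.259017 + 4.105077 + 0.011719) = 5.44·6.375812 = 34.684418 m
LRL: c = (6 − d² + 2cos(α−β) − 2d(sin α − sin β))/8 = -0.614352; p = 2π − arccos c = 4.050824 rad; φ = atan2(cos β − cos α, d + sin α − sin β) = -0.457551 rad; t = (φ − α + p/2) mod 2π = 0.897019 rad, q = (β − α − t + p) mod 2π = 4.988146 rad → L = 5.44·(0.897019 + 4.050824 + 4.988146) = 5.44·9.935989 = 54.051781 m
Shortest: RLR with L = 34.684418 m ≈ 34.6844 m
Convert RLR to answer units (arcs ×180/π): t = 2.259017·180/π = 129.4321°, p = 4.105077·180/π = 235.2036°, q = 0.011719·180/π = 0.6714°, L = 34.6844 m.

RLR: t = 129.4321°, p = 235.2036°, q = 0.6714°, L = 34.6844 m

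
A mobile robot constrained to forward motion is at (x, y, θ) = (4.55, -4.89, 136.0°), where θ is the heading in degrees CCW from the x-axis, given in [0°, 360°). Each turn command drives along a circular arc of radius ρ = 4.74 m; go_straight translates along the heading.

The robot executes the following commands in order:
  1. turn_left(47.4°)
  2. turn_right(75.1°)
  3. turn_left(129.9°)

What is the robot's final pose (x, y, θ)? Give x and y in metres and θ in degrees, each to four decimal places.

set_pose: (x, y, θ) = (4.5500, -4.8900, 136.0000°), ρ = 4.74
turn_left(47.4°): centre at ρ to the left, rotate +47.4° → (0.9762, -3.5680, 183.4000°)
turn_right(75.1°): centre at ρ to the right, rotate −75.1° → (-3.8052, -0.3247, 108.3000°)
turn_left(129.9°): centre at ρ to the left, rotate +129.9° → (-12.3339, 0.6848, 238.2000°)

(-12.3339, 0.6848, 238.2000°)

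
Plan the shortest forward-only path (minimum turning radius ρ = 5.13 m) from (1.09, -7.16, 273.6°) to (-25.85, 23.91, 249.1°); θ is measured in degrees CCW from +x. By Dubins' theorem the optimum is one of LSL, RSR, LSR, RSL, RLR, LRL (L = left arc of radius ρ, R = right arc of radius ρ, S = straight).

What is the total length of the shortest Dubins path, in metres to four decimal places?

60.9922 m

Let ψ = atan2(Δy, Δx) = atan2(31.07, -26.94) = 130.9277° be the start→goal bearing.
Normalize: d = |goal − start| / ρ = 41.123090/5.13 = 8.016197, α = (θ_start − ψ) mod 360° = 142.6723° = 2.490101 rad, β = (θ_goal − ψ) mod 360° = 118.1723° = 2.062495 rad.
Common terms: sin α = 0.606373, cos α = -0.795180, sin β = 0.881532, cos β = -0.472124, cos(α−β) = 0.909961, d² = 64.259411. Work in radians in the unit-radius frame; every candidate has L = ρ·(t + p + q).
LSL: p² = 2 + d² − 2cos(α−β) + 2d(sin α − sin β) = 60.028035; p = √p² = 7.747776; φ = atan2(cos β − cos α, d + sin α − sin β) = 0.041709 rad; t = (φ − α) mod 2π = 3.834793 rad, q = (β − φ) mod 2π = 2.020787 rad → L = 5.13·(3.834793 + 7.747776 + 2.020787) = 5.13·13.603356 = 69.785215 m
RSR: p² = 2 + d² − 2cos(α−β) + 2d(sin β − sin α) = 68.850943; p = √p² = 8.297647; φ = atan2(cos α − cos β, d − sin α + sin β) = -0.038943 rad; t = (α − φ) mod 2π = 2.529044 rad, q = (φ − β) mod 2π = 4.181747 rad → L = 5.13·(2.529044 + 8.297647 + 4.181747) = 5.13·15.008438 = 76.993286 m
LSR: p² = d² − 2 + 2cos(α−β) + 2d(sin α + sin β) = 87.934015; p = √p² = 9.377314; φ = atan2(−cos α − cos β, d + sin α + sin β) − atan2(−2, p) = 0.342693 rad; t = (φ − α) mod 2π = 4.135777 rad, q = (φ − β) mod 2π = 4.563383 rad → L = 5.13·(4.135777 + 9.377314 + 4.563383) = 5.13·18.076474 = 92.732314 m
RSL: p² = d² − 2 + 2cos(α−β) − 2d(sin α + sin β) = 40.224653; p = √p² = 6.342291; φ = atan2(cos α + cos β, d − sin α − sin β) − atan2(2, p) = -0.497213 rad; t = (α − φ) mod 2π = 2.987314 rad, q = (β − φ) mod 2π = 2.559709 rad → L = 5.13·(2.987314 + 6.342291 + 2.559709) = 5.13·11.889314 = 60.992181 m
RLR: c = (6 − d² + 2cos(α−β) + 2d(sin α − sin β))/8 = -7.606368, |c| > 1 → infeasible
LRL: c = (6 − d² + 2cos(α−β) − 2d(sin α − sin β))/8 = -6.503504, |c| > 1 → infeasible
Shortest: RSL with L = 60.992181 m ≈ 60.9922 m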